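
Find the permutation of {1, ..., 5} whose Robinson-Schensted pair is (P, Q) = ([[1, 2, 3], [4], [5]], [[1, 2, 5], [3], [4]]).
1 5 4 2 3

Reverse the RSK construction: for i from n down to 1, find the cell of Q containing i, remove the entry at that cell from P, and reverse-bump it up through P; the value ejected from row 1 is w(i).

Step i=5: Q has 5 at row 1, column 3; remove that cell from P, ejecting 3. So w(5) = 3. P is now [[1, 2], [4], [5]].
Step i=4: Q has 4 at row 3, column 1; remove 5 from row 3 of P and reverse-bump: 5 enters row 2 and ejects 4; 4 enters row 1 and ejects 2. So w(4) = 2. P is now [[1, 4], [5]].
Step i=3: Q has 3 at row 2, column 1; remove 5 from row 2 of P and reverse-bump: 5 enters row 1 and ejects 4. So w(3) = 4. P is now [[1, 5]].
Step i=2: Q has 2 at row 1, column 2; remove that cell from P, ejecting 5. So w(2) = 5. P is now [[1]].
Step i=1: Q has 1 at row 1, column 1; remove that cell from P, ejecting 1. So w(1) = 1. P is now [].

So w = 1 5 4 2 3.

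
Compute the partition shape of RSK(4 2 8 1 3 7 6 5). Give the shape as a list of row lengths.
[3, 2, 2, 1]

RSK row insertion gives P = [[1, 3, 5], [2, 6], [4, 7], [8]], which has shape [3, 2, 2, 1].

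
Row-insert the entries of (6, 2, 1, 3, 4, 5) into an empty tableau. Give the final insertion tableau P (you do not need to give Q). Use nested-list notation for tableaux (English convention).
P = [[1, 3, 4, 5], [2], [6]]

Insert 6: appended to row 1. P = [[6]].
Insert 2: 2 bumps 6 from row 1; 6 starts row 2. P = [[2], [6]].
Insert 1: 1 bumps 2 from row 1; 2 bumps 6 from row 2; 6 starts row 3. P = [[1], [2], [6]].
Insert 3: appended to row 1. P = [[1, 3], [2], [6]].
Insert 4: appended to row 1. P = [[1, 3, 4], [2], [6]].
Insert 5: appended to row 1. P = [[1, 3, 4, 5], [2], [6]].

So P = [[1, 3, 4, 5], [2], [6]].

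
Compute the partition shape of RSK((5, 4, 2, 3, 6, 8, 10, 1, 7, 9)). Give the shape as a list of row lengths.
Row-insert each entry into an empty tableau.

After inserting 5: P = [[5]].
After inserting 4: P = [[4], [5]].
After inserting 2: P = [[2], [4], [5]].
After inserting 3: P = [[2, 3], [4], [5]].
After inserting 6: P = [[2, 3, 6], [4], [5]].
After inserting 8: P = [[2, 3, 6, 8], [4], [5]].
After inserting 10: P = [[2, 3, 6, 8, 10], [4], [5]].
After inserting 1: P = [[1, 3, 6, 8, 10], [2], [4], [5]].
After inserting 7: P = [[1, 3, 6, 7, 10], [2, 8], [4], [5]].
After inserting 9: P = [[1, 3, 6, 7, 9], [2, 8, 10], [4], [5]].

The final insertion tableau P = [[1, 3, 6, 7, 9], [2, 8, 10], [4], [5]] has shape [5, 3, 1, 1].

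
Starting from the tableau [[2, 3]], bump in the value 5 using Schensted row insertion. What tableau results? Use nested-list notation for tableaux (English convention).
[[2, 3, 5]]

5 is larger than every entry of row 1, so it is appended to row 1. The new tableau is [[2, 3, 5]].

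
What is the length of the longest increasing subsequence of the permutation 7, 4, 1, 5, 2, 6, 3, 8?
4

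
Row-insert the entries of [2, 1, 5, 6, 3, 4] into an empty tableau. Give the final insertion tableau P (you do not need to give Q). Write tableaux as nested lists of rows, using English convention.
Insert 2: appended to row 1. P = [[2]].
Insert 1: 1 bumps 2 from row 1; 2 starts row 2. P = [[1], [2]].
Insert 5: appended to row 1. P = [[1, 5], [2]].
Insert 6: appended to row 1. P = [[1, 5, 6], [2]].
Insert 3: 3 bumps 5 from row 1; 5 appends to row 2. P = [[1, 3, 6], [2, 5]].
Insert 4: 4 bumps 6 from row 1; 6 appends to row 2. P = [[1, 3, 4], [2, 5, 6]].

So P = [[1, 3, 4], [2, 5, 6]].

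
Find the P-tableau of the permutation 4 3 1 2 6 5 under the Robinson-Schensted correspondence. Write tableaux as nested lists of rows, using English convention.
P = [[1, 2, 5], [3, 6], [4]]

Insert 4: appended to row 1. P = [[4]].
Insert 3: 3 bumps 4 from row 1; 4 starts row 2. P = [[3], [4]].
Insert 1: 1 bumps 3 from row 1; 3 bumps 4 from row 2; 4 starts row 3. P = [[1], [3], [4]].
Insert 2: appended to row 1. P = [[1, 2], [3], [4]].
Insert 6: appended to row 1. P = [[1, 2, 6], [3], [4]].
Insert 5: 5 bumps 6 from row 1; 6 appends to row 2. P = [[1, 2, 5], [3, 6], [4]].

So P = [[1, 2, 5], [3, 6], [4]].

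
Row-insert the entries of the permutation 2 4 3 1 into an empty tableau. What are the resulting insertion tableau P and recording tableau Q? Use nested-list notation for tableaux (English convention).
Insert each entry of the permutation into P by Schensted row insertion, recording in Q the position of each new cell.

Insert 2: appended to row 1. P = [[2]], Q = [[1]].
Insert 4: appended to row 1. P = [[2, 4]], Q = [[1, 2]].
Insert 3: 3 bumps 4 from row 1; 4 starts row 2. P = [[2, 3], [4]], Q = [[1, 2], [3]].
Insert 1: 1 bumps 2 from row 1; 2 bumps 4 from row 2; 4 starts row 3. P = [[1, 3], [2], [4]], Q = [[1, 2], [3], [4]].

So P = [[1, 3], [2], [4]], Q = [[1, 2], [3], [4]].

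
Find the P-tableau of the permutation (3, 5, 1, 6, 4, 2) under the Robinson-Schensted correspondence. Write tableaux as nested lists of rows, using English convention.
P = [[1, 2, 6], [3, 4], [5]]

Insert 3: appended to row 1. P = [[3]].
Insert 5: appended to row 1. P = [[3, 5]].
Insert 1: 1 bumps 3 from row 1; 3 starts row 2. P = [[1, 5], [3]].
Insert 6: appended to row 1. P = [[1, 5, 6], [3]].
Insert 4: 4 bumps 5 from row 1; 5 appends to row 2. P = [[1, 4, 6], [3, 5]].
Insert 2: 2 bumps 4 from row 1; 4 bumps 5 from row 2; 5 starts row 3. P = [[1, 2, 6], [3, 4], [5]].

So P = [[1, 2, 6], [3, 4], [5]].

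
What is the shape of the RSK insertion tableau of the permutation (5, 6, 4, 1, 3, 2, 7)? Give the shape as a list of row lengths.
Row-insert each entry into an empty tableau.

After inserting 5: P = [[5]].
After inserting 6: P = [[5, 6]].
After inserting 4: P = [[4, 6], [5]].
After inserting 1: P = [[1, 6], [4], [5]].
After inserting 3: P = [[1, 3], [4, 6], [5]].
After inserting 2: P = [[1, 2], [3, 6], [4], [5]].
After inserting 7: P = [[1, 2, 7], [3, 6], [4], [5]].

The final insertion tableau P = [[1, 2, 7], [3, 6], [4], [5]] has shape [3, 2, 1, 1].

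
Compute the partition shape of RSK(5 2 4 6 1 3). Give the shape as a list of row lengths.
Row-insert each entry into an empty tableau.

After inserting 5: P = [[5]].
After inserting 2: P = [[2], [5]].
After inserting 4: P = [[2, 4], [5]].
After inserting 6: P = [[2, 4, 6], [5]].
After inserting 1: P = [[1, 4, 6], [2], [5]].
After inserting 3: P = [[1, 3, 6], [2, 4], [5]].

The final insertion tableau P = [[1, 3, 6], [2, 4], [5]] has shape [3, 2, 1].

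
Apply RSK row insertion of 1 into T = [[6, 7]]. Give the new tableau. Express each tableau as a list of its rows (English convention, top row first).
[[1, 7], [6]]

In row 1, 1 replaces 6 (the leftmost entry greater than 1); 6 is bumped to row 2. 6 starts a new row 2. The new tableau is [[1, 7], [6]].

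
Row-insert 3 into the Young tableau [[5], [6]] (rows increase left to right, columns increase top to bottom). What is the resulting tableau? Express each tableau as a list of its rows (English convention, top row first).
[[3], [5], [6]]

In row 1, 3 replaces 5 (the leftmost entry greater than 3); 5 is bumped to row 2. In row 2, 5 replaces 6 (the leftmost entry greater than 5); 6 is bumped to row 3. 6 starts a new row 3. The new tableau is [[3], [5], [6]].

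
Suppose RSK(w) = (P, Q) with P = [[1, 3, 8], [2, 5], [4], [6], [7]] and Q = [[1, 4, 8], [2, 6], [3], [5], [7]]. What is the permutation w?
7 6 4 5 2 3 1 8

Reverse RSK: for i = n, n-1, ..., 1, locate i in Q, remove the corresponding corner cell from P, and reverse-bump its entry up through P; the value ejected from row 1 is w(i).

So w = 7 6 4 5 2 3 1 8.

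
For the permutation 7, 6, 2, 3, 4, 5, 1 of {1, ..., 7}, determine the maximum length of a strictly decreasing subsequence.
4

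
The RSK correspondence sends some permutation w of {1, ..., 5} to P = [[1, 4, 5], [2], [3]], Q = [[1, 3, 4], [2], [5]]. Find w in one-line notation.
3 2 4 5 1

Reverse the RSK construction: for i from n down to 1, find the cell of Q containing i, remove the entry at that cell from P, and reverse-bump it up through P; the value ejected from row 1 is w(i).

Step i=5: Q has 5 at row 3, column 1; remove 3 from row 3 of P and reverse-bump: 3 enters row 2 and ejects 2; 2 enters row 1 and ejects 1. So w(5) = 1. P is now [[2, 4, 5], [3]].
Step i=4: Q has 4 at row 1, column 3; remove that cell from P, ejecting 5. So w(4) = 5. P is now [[2, 4], [3]].
Step i=3: Q has 3 at row 1, column 2; remove that cell from P, ejecting 4. So w(3) = 4. P is now [[2], [3]].
Step i=2: Q has 2 at row 2, column 1; remove 3 from row 2 of P and reverse-bump: 3 enters row 1 and ejects 2. So w(2) = 2. P is now [[3]].
Step i=1: Q has 1 at row 1, column 1; remove that cell from P, ejecting 3. So w(1) = 3. P is now [].

So w = 3 2 4 5 1.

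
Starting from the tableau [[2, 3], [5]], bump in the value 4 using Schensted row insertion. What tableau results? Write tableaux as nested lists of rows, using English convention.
[[2, 3, 4], [5]]

4 is larger than every entry of row 1, so it is appended to row 1. The new tableau is [[2, 3, 4], [5]].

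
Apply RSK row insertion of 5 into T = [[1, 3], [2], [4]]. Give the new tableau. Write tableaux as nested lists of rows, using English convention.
5 is larger than every entry of row 1, so it is appended to row 1. The new tableau is [[1, 3, 5], [2], [4]].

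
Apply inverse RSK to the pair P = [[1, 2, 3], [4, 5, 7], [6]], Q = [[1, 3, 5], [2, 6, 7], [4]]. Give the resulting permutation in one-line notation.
6 4 5 1 7 2 3

Reverse the RSK construction: for i from n down to 1, find the cell of Q containing i, remove the entry at that cell from P, and reverse-bump it up through P; the value ejected from row 1 is w(i).

Step i=7: Q has 7 at row 2, column 3; remove 7 from row 2 of P and reverse-bump: 7 enters row 1 and ejects 3. So w(7) = 3. P is now [[1, 2, 7], [4, 5], [6]].
Step i=6: Q has 6 at row 2, column 2; remove 5 from row 2 of P and reverse-bump: 5 enters row 1 and ejects 2. So w(6) = 2. P is now [[1, 5, 7], [4], [6]].
Step i=5: Q has 5 at row 1, column 3; remove that cell from P, ejecting 7. So w(5) = 7. P is now [[1, 5], [4], [6]].
Step i=4: Q has 4 at row 3, column 1; remove 6 from row 3 of P and reverse-bump: 6 enters row 2 and ejects 4; 4 enters row 1 and ejects 1. So w(4) = 1. P is now [[4, 5], [6]].
Step i=3: Q has 3 at row 1, column 2; remove that cell from P, ejecting 5. So w(3) = 5. P is now [[4], [6]].
Step i=2: Q has 2 at row 2, column 1; remove 6 from row 2 of P and reverse-bump: 6 enters row 1 and ejects 4. So w(2) = 4. P is now [[6]].
Step i=1: Q has 1 at row 1, column 1; remove that cell from P, ejecting 6. So w(1) = 6. P is now [].

So w = 6 4 5 1 7 2 3.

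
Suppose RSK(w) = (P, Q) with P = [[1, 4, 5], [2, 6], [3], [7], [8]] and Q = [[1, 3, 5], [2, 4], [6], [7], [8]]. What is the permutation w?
Reverse RSK: for i = n, n-1, ..., 1, locate i in Q, remove the corresponding corner cell from P, and reverse-bump its entry up through P; the value ejected from row 1 is w(i).

So w = 3 2 8 4 7 6 5 1.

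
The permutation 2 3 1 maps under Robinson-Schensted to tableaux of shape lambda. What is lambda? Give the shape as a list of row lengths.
Row-insert each entry into an empty tableau.

After inserting 2: P = [[2]].
After inserting 3: P = [[2, 3]].
After inserting 1: P = [[1, 3], [2]].

The final insertion tableau P = [[1, 3], [2]] has shape [2, 1].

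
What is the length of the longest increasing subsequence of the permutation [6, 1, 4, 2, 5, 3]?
3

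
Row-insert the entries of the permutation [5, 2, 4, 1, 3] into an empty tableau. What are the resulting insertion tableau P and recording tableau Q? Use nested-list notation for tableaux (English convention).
P = [[1, 3], [2, 4], [5]], Q = [[1, 3], [2, 5], [4]]

Insert each entry of the permutation into P by Schensted row insertion, recording in Q the position of each new cell.

Insert 5: appended to row 1. P = [[5]], Q = [[1]].
Insert 2: 2 bumps 5 from row 1; 5 starts row 2. P = [[2], [5]], Q = [[1], [2]].
Insert 4: appended to row 1. P = [[2, 4], [5]], Q = [[1, 3], [2]].
Insert 1: 1 bumps 2 from row 1; 2 bumps 5 from row 2; 5 starts row 3. P = [[1, 4], [2], [5]], Q = [[1, 3], [2], [4]].
Insert 3: 3 bumps 4 from row 1; 4 appends to row 2. P = [[1, 3], [2, 4], [5]], Q = [[1, 3], [2, 5], [4]].

So P = [[1, 3], [2, 4], [5]], Q = [[1, 3], [2, 5], [4]].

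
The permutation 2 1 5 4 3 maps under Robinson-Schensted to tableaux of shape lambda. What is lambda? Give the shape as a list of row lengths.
Row-insert each entry into an empty tableau.

After inserting 2: P = [[2]].
After inserting 1: P = [[1], [2]].
After inserting 5: P = [[1, 5], [2]].
After inserting 4: P = [[1, 4], [2, 5]].
After inserting 3: P = [[1, 3], [2, 4], [5]].

The final insertion tableau P = [[1, 3], [2, 4], [5]] has shape [2, 2, 1].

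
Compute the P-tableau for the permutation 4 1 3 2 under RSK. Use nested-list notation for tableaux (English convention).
After inserting 4: P = [[4]].
After inserting 1: P = [[1], [4]].
After inserting 3: P = [[1, 3], [4]].
After inserting 2: P = [[1, 2], [3], [4]].

So P = [[1, 2], [3], [4]].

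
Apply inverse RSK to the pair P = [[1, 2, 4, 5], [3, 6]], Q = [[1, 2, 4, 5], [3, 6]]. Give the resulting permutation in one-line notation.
1 3 2 4 6 5

Reverse the RSK construction: for i from n down to 1, find the cell of Q containing i, remove the entry at that cell from P, and reverse-bump it up through P; the value ejected from row 1 is w(i).

Step i=6: Q has 6 at row 2, column 2; remove 6 from row 2 of P and reverse-bump: 6 enters row 1 and ejects 5. So w(6) = 5. P is now [[1, 2, 4, 6], [3]].
Step i=5: Q has 5 at row 1, column 4; remove that cell from P, ejecting 6. So w(5) = 6. P is now [[1, 2, 4], [3]].
Step i=4: Q has 4 at row 1, column 3; remove that cell from P, ejecting 4. So w(4) = 4. P is now [[1, 2], [3]].
Step i=3: Q has 3 at row 2, column 1; remove 3 from row 2 of P and reverse-bump: 3 enters row 1 and ejects 2. So w(3) = 2. P is now [[1, 3]].
Step i=2: Q has 2 at row 1, column 2; remove that cell from P, ejecting 3. So w(2) = 3. P is now [[1]].
Step i=1: Q has 1 at row 1, column 1; remove that cell from P, ejecting 1. So w(1) = 1. P is now [].

So w = 1 3 2 4 6 5.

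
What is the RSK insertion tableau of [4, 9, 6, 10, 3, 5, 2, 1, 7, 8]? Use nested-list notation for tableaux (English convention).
P = [[1, 5, 7, 8], [2, 6, 10], [3], [4], [9]]

Insert 4: appended to row 1. P = [[4]].
Insert 9: appended to row 1. P = [[4, 9]].
Insert 6: 6 bumps 9 from row 1; 9 starts row 2. P = [[4, 6], [9]].
Insert 10: appended to row 1. P = [[4, 6, 10], [9]].
Insert 3: 3 bumps 4 from row 1; 4 bumps 9 from row 2; 9 starts row 3. P = [[3, 6, 10], [4], [9]].
Insert 5: 5 bumps 6 from row 1; 6 appends to row 2. P = [[3, 5, 10], [4, 6], [9]].
Insert 2: 2 bumps 3 from row 1; 3 bumps 4 from row 2; 4 bumps 9 from row 3; 9 starts row 4. P = [[2, 5, 10], [3, 6], [4], [9]].
Insert 1: 1 bumps 2 from row 1; 2 bumps 3 from row 2; 3 bumps 4 from row 3; 4 bumps 9 from row 4; 9 starts row 5. P = [[1, 5, 10], [2, 6], [3], [4], [9]].
Insert 7: 7 bumps 10 from row 1; 10 appends to row 2. P = [[1, 5, 7], [2, 6, 10], [3], [4], [9]].
Insert 8: appended to row 1. P = [[1, 5, 7, 8], [2, 6, 10], [3], [4], [9]].

So P = [[1, 5, 7, 8], [2, 6, 10], [3], [4], [9]].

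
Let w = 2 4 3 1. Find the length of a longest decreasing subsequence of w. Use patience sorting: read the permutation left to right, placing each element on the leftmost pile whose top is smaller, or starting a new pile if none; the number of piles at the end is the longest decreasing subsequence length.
3

2: new pile. tops = [2]
4: onto pile 1 (replacing 2). tops = [4]
3: new pile. tops = [4, 3]
1: new pile. tops = [4, 3, 1]

3 piles, so the longest decreasing subsequence has length 3.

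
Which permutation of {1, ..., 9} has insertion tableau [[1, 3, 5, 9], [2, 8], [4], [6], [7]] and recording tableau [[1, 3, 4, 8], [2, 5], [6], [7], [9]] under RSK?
Reverse the RSK construction: for i from n down to 1, find the cell of Q containing i, remove the entry at that cell from P, and reverse-bump it up through P; the value ejected from row 1 is w(i).

Step i=9: Q has 9 at row 5, column 1; remove 7 from row 5 of P and reverse-bump: 7 enters row 4 and ejects 6; 6 enters row 3 and ejects 4; 4 enters row 2 and ejects 2; 2 enters row 1 and ejects 1. So w(9) = 1. P is now [[2, 3, 5, 9], [4, 8], [6], [7]].
Step i=8: Q has 8 at row 1, column 4; remove that cell from P, ejecting 9. So w(8) = 9. P is now [[2, 3, 5], [4, 8], [6], [7]].
Step i=7: Q has 7 at row 4, column 1; remove 7 from row 4 of P and reverse-bump: 7 enters row 3 and ejects 6; 6 enters row 2 and ejects 4; 4 enters row 1 and ejects 3. So w(7) = 3. P is now [[2, 4, 5], [6, 8], [7]].
Step i=6: Q has 6 at row 3, column 1; remove 7 from row 3 of P and reverse-bump: 7 enters row 2 and ejects 6; 6 enters row 1 and ejects 5. So w(6) = 5. P is now [[2, 4, 6], [7, 8]].
Step i=5: Q has 5 at row 2, column 2; remove 8 from row 2 of P and reverse-bump: 8 enters row 1 and ejects 6. So w(5) = 6. P is now [[2, 4, 8], [7]].
Step i=4: Q has 4 at row 1, column 3; remove that cell from P, ejecting 8. So w(4) = 8. P is now [[2, 4], [7]].
Step i=3: Q has 3 at row 1, column 2; remove that cell from P, ejecting 4. So w(3) = 4. P is now [[2], [7]].
Step i=2: Q has 2 at row 2, column 1; remove 7 from row 2 of P and reverse-bump: 7 enters row 1 and ejects 2. So w(2) = 2. P is now [[7]].
Step i=1: Q has 1 at row 1, column 1; remove that cell from P, ejecting 7. So w(1) = 7. P is now [].

So w = 7 2 4 8 6 5 3 9 1.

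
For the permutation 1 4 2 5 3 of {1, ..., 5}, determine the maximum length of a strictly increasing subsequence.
3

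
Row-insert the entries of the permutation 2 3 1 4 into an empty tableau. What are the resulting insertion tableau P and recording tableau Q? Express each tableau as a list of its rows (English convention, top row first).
P = [[1, 3, 4], [2]], Q = [[1, 2, 4], [3]]

Insert each entry of the permutation into P by Schensted row insertion, recording in Q the position of each new cell.

Insert 2: appended to row 1. P = [[2]], Q = [[1]].
Insert 3: appended to row 1. P = [[2, 3]], Q = [[1, 2]].
Insert 1: 1 bumps 2 from row 1; 2 starts row 2. P = [[1, 3], [2]], Q = [[1, 2], [3]].
Insert 4: appended to row 1. P = [[1, 3, 4], [2]], Q = [[1, 2, 4], [3]].

So P = [[1, 3, 4], [2]], Q = [[1, 2, 4], [3]].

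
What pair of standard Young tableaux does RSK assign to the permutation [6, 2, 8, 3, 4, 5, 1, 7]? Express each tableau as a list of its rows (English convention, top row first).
Insert each entry of the permutation into P by Schensted row insertion, recording in Q the position of each new cell.

After inserting 6: P = [[6]].
After inserting 2: P = [[2], [6]].
After inserting 8: P = [[2, 8], [6]].
After inserting 3: P = [[2, 3], [6, 8]].
After inserting 4: P = [[2, 3, 4], [6, 8]].
After inserting 5: P = [[2, 3, 4, 5], [6, 8]].
After inserting 1: P = [[1, 3, 4, 5], [2, 8], [6]].
After inserting 7: P = [[1, 3, 4, 5, 7], [2, 8], [6]].

So P = [[1, 3, 4, 5, 7], [2, 8], [6]], Q = [[1, 3, 5, 6, 8], [2, 4], [7]].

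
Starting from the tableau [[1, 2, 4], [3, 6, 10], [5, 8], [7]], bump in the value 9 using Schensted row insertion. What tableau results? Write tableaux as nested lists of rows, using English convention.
[[1, 2, 4, 9], [3, 6, 10], [5, 8], [7]]

9 is larger than every entry of row 1, so it is appended to row 1. The new tableau is [[1, 2, 4, 9], [3, 6, 10], [5, 8], [7]].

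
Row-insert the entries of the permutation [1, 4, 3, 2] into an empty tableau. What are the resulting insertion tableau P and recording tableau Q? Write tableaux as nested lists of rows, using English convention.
P = [[1, 2], [3], [4]], Q = [[1, 2], [3], [4]]

Insert each entry of the permutation into P by Schensted row insertion, recording in Q the position of each new cell.

Insert 1: appended to row 1. P = [[1]].
Insert 4: appended to row 1. P = [[1, 4]].
Insert 3: 3 bumps 4 from row 1; 4 starts row 2. P = [[1, 3], [4]].
Insert 2: 2 bumps 3 from row 1; 3 bumps 4 from row 2; 4 starts row 3. P = [[1, 2], [3], [4]].

So P = [[1, 2], [3], [4]], Q = [[1, 2], [3], [4]].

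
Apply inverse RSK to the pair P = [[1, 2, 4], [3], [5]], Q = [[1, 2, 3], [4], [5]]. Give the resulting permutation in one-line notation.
Reverse the RSK construction: for i from n down to 1, find the cell of Q containing i, remove the entry at that cell from P, and reverse-bump it up through P; the value ejected from row 1 is w(i).

Step i=5: Q has 5 at row 3, column 1; remove 5 from row 3 of P and reverse-bump: 5 enters row 2 and ejects 3; 3 enters row 1 and ejects 2. So w(5) = 2. P is now [[1, 3, 4], [5]].
Step i=4: Q has 4 at row 2, column 1; remove 5 from row 2 of P and reverse-bump: 5 enters row 1 and ejects 4. So w(4) = 4. P is now [[1, 3, 5]].
Step i=3: Q has 3 at row 1, column 3; remove that cell from P, ejecting 5. So w(3) = 5. P is now [[1, 3]].
Step i=2: Q has 2 at row 1, column 2; remove that cell from P, ejecting 3. So w(2) = 3. P is now [[1]].
Step i=1: Q has 1 at row 1, column 1; remove that cell from P, ejecting 1. So w(1) = 1. P is now [].

So w = 1 3 5 4 2.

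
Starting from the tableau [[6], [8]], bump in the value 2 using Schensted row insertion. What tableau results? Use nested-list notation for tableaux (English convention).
[[2], [6], [8]]

In row 1, 2 replaces 6 (the leftmost entry greater than 2); 6 is bumped to row 2. In row 2, 6 replaces 8 (the leftmost entry greater than 6); 8 is bumped to row 3. 8 starts a new row 3. The new tableau is [[2], [6], [8]].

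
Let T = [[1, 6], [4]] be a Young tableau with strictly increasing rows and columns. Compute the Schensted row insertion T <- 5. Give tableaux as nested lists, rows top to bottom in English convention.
[[1, 5], [4, 6]]

In row 1, 5 replaces 6 (the leftmost entry greater than 5); 6 is bumped to row 2. 6 is appended to row 2. The new tableau is [[1, 5], [4, 6]].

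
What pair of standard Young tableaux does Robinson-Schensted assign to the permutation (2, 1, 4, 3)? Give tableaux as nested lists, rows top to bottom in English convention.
Insert each entry of the permutation into P by Schensted row insertion, recording in Q the position of each new cell.

Insert 2: appended to row 1. P = [[2]], Q = [[1]].
Insert 1: 1 bumps 2 from row 1; 2 starts row 2. P = [[1], [2]], Q = [[1], [2]].
Insert 4: appended to row 1. P = [[1, 4], [2]], Q = [[1, 3], [2]].
Insert 3: 3 bumps 4 from row 1; 4 appends to row 2. P = [[1, 3], [2, 4]], Q = [[1, 3], [2, 4]].

So P = [[1, 3], [2, 4]], Q = [[1, 3], [2, 4]].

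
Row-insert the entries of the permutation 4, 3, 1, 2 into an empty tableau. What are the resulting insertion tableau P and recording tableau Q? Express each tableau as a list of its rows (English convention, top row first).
P = [[1, 2], [3], [4]], Q = [[1, 4], [2], [3]]

Insert each entry of the permutation into P by Schensted row insertion, recording in Q the position of each new cell.

Insert 4: appended to row 1. P = [[4]].
Insert 3: 3 bumps 4 from row 1; 4 starts row 2. P = [[3], [4]].
Insert 1: 1 bumps 3 from row 1; 3 bumps 4 from row 2; 4 starts row 3. P = [[1], [3], [4]].
Insert 2: appended to row 1. P = [[1, 2], [3], [4]].

So P = [[1, 2], [3], [4]], Q = [[1, 4], [2], [3]].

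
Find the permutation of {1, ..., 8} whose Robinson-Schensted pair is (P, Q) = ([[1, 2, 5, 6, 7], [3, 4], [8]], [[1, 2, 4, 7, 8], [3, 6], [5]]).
3 8 4 5 1 2 6 7

Reverse RSK: for i = n, n-1, ..., 1, locate i in Q, remove the corresponding corner cell from P, and reverse-bump its entry up through P; the value ejected from row 1 is w(i).

So w = 3 8 4 5 1 2 6 7.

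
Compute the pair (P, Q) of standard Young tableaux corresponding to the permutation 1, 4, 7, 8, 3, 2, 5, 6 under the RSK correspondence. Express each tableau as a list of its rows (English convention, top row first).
P = [[1, 2, 5, 6], [3, 7, 8], [4]], Q = [[1, 2, 3, 4], [5, 7, 8], [6]]

Insert each entry of the permutation into P by Schensted row insertion, recording in Q the position of each new cell.

Insert 1: appended to row 1. P = [[1]], Q = [[1]].
Insert 4: appended to row 1. P = [[1, 4]], Q = [[1, 2]].
Insert 7: appended to row 1. P = [[1, 4, 7]], Q = [[1, 2, 3]].
Insert 8: appended to row 1. P = [[1, 4, 7, 8]], Q = [[1, 2, 3, 4]].
Insert 3: 3 bumps 4 from row 1; 4 starts row 2. P = [[1, 3, 7, 8], [4]], Q = [[1, 2, 3, 4], [5]].
Insert 2: 2 bumps 3 from row 1; 3 bumps 4 from row 2; 4 starts row 3. P = [[1, 2, 7, 8], [3], [4]], Q = [[1, 2, 3, 4], [5], [6]].
Insert 5: 5 bumps 7 from row 1; 7 appends to row 2. P = [[1, 2, 5, 8], [3, 7], [4]], Q = [[1, 2, 3, 4], [5, 7], [6]].
Insert 6: 6 bumps 8 from row 1; 8 appends to row 2. P = [[1, 2, 5, 6], [3, 7, 8], [4]], Q = [[1, 2, 3, 4], [5, 7, 8], [6]].

So P = [[1, 2, 5, 6], [3, 7, 8], [4]], Q = [[1, 2, 3, 4], [5, 7, 8], [6]].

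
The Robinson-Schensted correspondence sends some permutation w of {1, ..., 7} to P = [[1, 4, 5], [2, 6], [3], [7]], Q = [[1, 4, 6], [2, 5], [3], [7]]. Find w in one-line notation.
Reverse the RSK construction: for i from n down to 1, find the cell of Q containing i, remove the entry at that cell from P, and reverse-bump it up through P; the value ejected from row 1 is w(i).

Step i=7: Q has 7 at row 4, column 1; remove 7 from row 4 of P and reverse-bump: 7 enters row 3 and ejects 3; 3 enters row 2 and ejects 2; 2 enters row 1 and ejects 1. So w(7) = 1. P is now [[2, 4, 5], [3, 6], [7]].
Step i=6: Q has 6 at row 1, column 3; remove that cell from P, ejecting 5. So w(6) = 5. P is now [[2, 4], [3, 6], [7]].
Step i=5: Q has 5 at row 2, column 2; remove 6 from row 2 of P and reverse-bump: 6 enters row 1 and ejects 4. So w(5) = 4. P is now [[2, 6], [3], [7]].
Step i=4: Q has 4 at row 1, column 2; remove that cell from P, ejecting 6. So w(4) = 6. P is now [[2], [3], [7]].
Step i=3: Q has 3 at row 3, column 1; remove 7 from row 3 of P and reverse-bump: 7 enters row 2 and ejects 3; 3 enters row 1 and ejects 2. So w(3) = 2. P is now [[3], [7]].
Step i=2: Q has 2 at row 2, column 1; remove 7 from row 2 of P and reverse-bump: 7 enters row 1 and ejects 3. So w(2) = 3. P is now [[7]].
Step i=1: Q has 1 at row 1, column 1; remove that cell from P, ejecting 7. So w(1) = 7. P is now [].

So w = 7 3 2 6 4 5 1.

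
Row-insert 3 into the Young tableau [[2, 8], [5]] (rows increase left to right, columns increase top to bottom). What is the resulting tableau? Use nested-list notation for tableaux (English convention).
[[2, 3], [5, 8]]

In row 1, 3 replaces 8 (the leftmost entry greater than 3); 8 is bumped to row 2. 8 is appended to row 2. The new tableau is [[2, 3], [5, 8]].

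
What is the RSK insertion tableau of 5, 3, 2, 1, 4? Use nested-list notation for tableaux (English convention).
P = [[1, 4], [2], [3], [5]]

Insert 5: appended to row 1. P = [[5]].
Insert 3: 3 bumps 5 from row 1; 5 starts row 2. P = [[3], [5]].
Insert 2: 2 bumps 3 from row 1; 3 bumps 5 from row 2; 5 starts row 3. P = [[2], [3], [5]].
Insert 1: 1 bumps 2 from row 1; 2 bumps 3 from row 2; 3 bumps 5 from row 3; 5 starts row 4. P = [[1], [2], [3], [5]].
Insert 4: appended to row 1. P = [[1, 4], [2], [3], [5]].

So P = [[1, 4], [2], [3], [5]].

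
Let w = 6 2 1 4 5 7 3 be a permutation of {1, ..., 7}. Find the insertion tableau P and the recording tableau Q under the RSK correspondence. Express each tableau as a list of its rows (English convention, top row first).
Insert each entry of the permutation into P by Schensted row insertion, recording in Q the position of each new cell.

Insert 6: appended to row 1. P = [[6]].
Insert 2: 2 bumps 6 from row 1; 6 starts row 2. P = [[2], [6]].
Insert 1: 1 bumps 2 from row 1; 2 bumps 6 from row 2; 6 starts row 3. P = [[1], [2], [6]].
Insert 4: appended to row 1. P = [[1, 4], [2], [6]].
Insert 5: appended to row 1. P = [[1, 4, 5], [2], [6]].
Insert 7: appended to row 1. P = [[1, 4, 5, 7], [2], [6]].
Insert 3: 3 bumps 4 from row 1; 4 appends to row 2. P = [[1, 3, 5, 7], [2, 4], [6]].

So P = [[1, 3, 5, 7], [2, 4], [6]], Q = [[1, 4, 5, 6], [2, 7], [3]].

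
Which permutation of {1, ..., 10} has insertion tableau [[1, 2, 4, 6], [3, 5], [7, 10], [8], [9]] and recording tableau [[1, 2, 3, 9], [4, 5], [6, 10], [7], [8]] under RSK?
1 9 10 3 8 7 5 2 6 4

Reverse the RSK construction: for i from n down to 1, find the cell of Q containing i, remove the entry at that cell from P, and reverse-bump it up through P; the value ejected from row 1 is w(i).

Step i=10: Q has 10 at row 3, column 2; remove 10 from row 3 of P and reverse-bump: 10 enters row 2 and ejects 5; 5 enters row 1 and ejects 4. So w(10) = 4. P is now [[1, 2, 5, 6], [3, 10], [7], [8], [9]].
Step i=9: Q has 9 at row 1, column 4; remove that cell from P, ejecting 6. So w(9) = 6. P is now [[1, 2, 5], [3, 10], [7], [8], [9]].
Step i=8: Q has 8 at row 5, column 1; remove 9 from row 5 of P and reverse-bump: 9 enters row 4 and ejects 8; 8 enters row 3 and ejects 7; 7 enters row 2 and ejects 3; 3 enters row 1 and ejects 2. So w(8) = 2. P is now [[1, 3, 5], [7, 10], [8], [9]].
Step i=7: Q has 7 at row 4, column 1; remove 9 from row 4 of P and reverse-bump: 9 enters row 3 and ejects 8; 8 enters row 2 and ejects 7; 7 enters row 1 and ejects 5. So w(7) = 5. P is now [[1, 3, 7], [8, 10], [9]].
Step i=6: Q has 6 at row 3, column 1; remove 9 from row 3 of P and reverse-bump: 9 enters row 2 and ejects 8; 8 enters row 1 and ejects 7. So w(6) = 7. P is now [[1, 3, 8], [9, 10]].
Step i=5: Q has 5 at row 2, column 2; remove 10 from row 2 of P and reverse-bump: 10 enters row 1 and ejects 8. So w(5) = 8. P is now [[1, 3, 10], [9]].
Step i=4: Q has 4 at row 2, column 1; remove 9 from row 2 of P and reverse-bump: 9 enters row 1 and ejects 3. So w(4) = 3. P is now [[1, 9, 10]].
Step i=3: Q has 3 at row 1, column 3; remove that cell from P, ejecting 10. So w(3) = 10. P is now [[1, 9]].
Step i=2: Q has 2 at row 1, column 2; remove that cell from P, ejecting 9. So w(2) = 9. P is now [[1]].
Step i=1: Q has 1 at row 1, column 1; remove that cell from P, ejecting 1. So w(1) = 1. P is now [].

So w = 1 9 10 3 8 7 5 2 6 4.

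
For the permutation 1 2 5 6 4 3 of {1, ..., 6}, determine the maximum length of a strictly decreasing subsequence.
3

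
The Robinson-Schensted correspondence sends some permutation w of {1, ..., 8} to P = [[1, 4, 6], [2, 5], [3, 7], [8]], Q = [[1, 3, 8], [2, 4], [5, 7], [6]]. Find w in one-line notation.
Reverse RSK: for i = n, n-1, ..., 1, locate i in Q, remove the corresponding corner cell from P, and reverse-bump its entry up through P; the value ejected from row 1 is w(i).

So w = 3 2 8 7 5 1 4 6.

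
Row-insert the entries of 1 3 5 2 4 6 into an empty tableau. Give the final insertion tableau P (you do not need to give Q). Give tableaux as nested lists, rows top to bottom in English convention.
P = [[1, 2, 4, 6], [3, 5]]

Insert 1: appended to row 1. P = [[1]].
Insert 3: appended to row 1. P = [[1, 3]].
Insert 5: appended to row 1. P = [[1, 3, 5]].
Insert 2: 2 bumps 3 from row 1; 3 starts row 2. P = [[1, 2, 5], [3]].
Insert 4: 4 bumps 5 from row 1; 5 appends to row 2. P = [[1, 2, 4], [3, 5]].
Insert 6: appended to row 1. P = [[1, 2, 4, 6], [3, 5]].

So P = [[1, 2, 4, 6], [3, 5]].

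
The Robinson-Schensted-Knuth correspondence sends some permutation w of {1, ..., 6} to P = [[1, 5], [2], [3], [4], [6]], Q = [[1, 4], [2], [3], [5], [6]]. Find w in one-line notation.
Reverse the RSK construction: for i from n down to 1, find the cell of Q containing i, remove the entry at that cell from P, and reverse-bump it up through P; the value ejected from row 1 is w(i).

Step i=6: Q has 6 at row 5, column 1; remove 6 from row 5 of P and reverse-bump: 6 enters row 4 and ejects 4; 4 enters row 3 and ejects 3; 3 enters row 2 and ejects 2; 2 enters row 1 and ejects 1. So w(6) = 1. P is now [[2, 5], [3], [4], [6]].
Step i=5: Q has 5 at row 4, column 1; remove 6 from row 4 of P and reverse-bump: 6 enters row 3 and ejects 4; 4 enters row 2 and ejects 3; 3 enters row 1 and ejects 2. So w(5) = 2. P is now [[3, 5], [4], [6]].
Step i=4: Q has 4 at row 1, column 2; remove that cell from P, ejecting 5. So w(4) = 5. P is now [[3], [4], [6]].
Step i=3: Q has 3 at row 3, column 1; remove 6 from row 3 of P and reverse-bump: 6 enters row 2 and ejects 4; 4 enters row 1 and ejects 3. So w(3) = 3. P is now [[4], [6]].
Step i=2: Q has 2 at row 2, column 1; remove 6 from row 2 of P and reverse-bump: 6 enters row 1 and ejects 4. So w(2) = 4. P is now [[6]].
Step i=1: Q has 1 at row 1, column 1; remove that cell from P, ejecting 6. So w(1) = 6. P is now [].

So w = 6 4 3 5 2 1.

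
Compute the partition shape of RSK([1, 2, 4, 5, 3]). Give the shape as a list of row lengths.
[4, 1]

Row-insert each entry into an empty tableau.

After inserting 1: P = [[1]].
After inserting 2: P = [[1, 2]].
After inserting 4: P = [[1, 2, 4]].
After inserting 5: P = [[1, 2, 4, 5]].
After inserting 3: P = [[1, 2, 3, 5], [4]].

The final insertion tableau P = [[1, 2, 3, 5], [4]] has shape [4, 1].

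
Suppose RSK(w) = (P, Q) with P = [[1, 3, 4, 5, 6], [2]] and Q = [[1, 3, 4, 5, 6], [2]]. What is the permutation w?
2 1 3 4 5 6

Reverse RSK: for i = n, n-1, ..., 1, locate i in Q, remove the corresponding corner cell from P, and reverse-bump its entry up through P; the value ejected from row 1 is w(i).

So w = 2 1 3 4 5 6.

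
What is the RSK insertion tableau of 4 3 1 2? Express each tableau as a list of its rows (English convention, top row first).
P = [[1, 2], [3], [4]]

Insert 4: appended to row 1. P = [[4]].
Insert 3: 3 bumps 4 from row 1; 4 starts row 2. P = [[3], [4]].
Insert 1: 1 bumps 3 from row 1; 3 bumps 4 from row 2; 4 starts row 3. P = [[1], [3], [4]].
Insert 2: appended to row 1. P = [[1, 2], [3], [4]].

So P = [[1, 2], [3], [4]].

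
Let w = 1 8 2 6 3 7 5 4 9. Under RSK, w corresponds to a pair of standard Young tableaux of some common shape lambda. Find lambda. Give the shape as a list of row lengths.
Row-insert each entry into an empty tableau.

After inserting 1: P = [[1]].
After inserting 8: P = [[1, 8]].
After inserting 2: P = [[1, 2], [8]].
After inserting 6: P = [[1, 2, 6], [8]].
After inserting 3: P = [[1, 2, 3], [6], [8]].
After inserting 7: P = [[1, 2, 3, 7], [6], [8]].
After inserting 5: P = [[1, 2, 3, 5], [6, 7], [8]].
After inserting 4: P = [[1, 2, 3, 4], [5, 7], [6], [8]].
After inserting 9: P = [[1, 2, 3, 4, 9], [5, 7], [6], [8]].

The final insertion tableau P = [[1, 2, 3, 4, 9], [5, 7], [6], [8]] has shape [5, 2, 1, 1].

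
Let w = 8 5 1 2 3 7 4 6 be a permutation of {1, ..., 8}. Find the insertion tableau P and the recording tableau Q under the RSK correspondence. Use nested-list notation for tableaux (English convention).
P = [[1, 2, 3, 4, 6], [5, 7], [8]], Q = [[1, 4, 5, 6, 8], [2, 7], [3]]

Insert each entry of the permutation into P by Schensted row insertion, recording in Q the position of each new cell.

Insert 8: appended to row 1. P = [[8]].
Insert 5: 5 bumps 8 from row 1; 8 starts row 2. P = [[5], [8]].
Insert 1: 1 bumps 5 from row 1; 5 bumps 8 from row 2; 8 starts row 3. P = [[1], [5], [8]].
Insert 2: appended to row 1. P = [[1, 2], [5], [8]].
Insert 3: appended to row 1. P = [[1, 2, 3], [5], [8]].
Insert 7: appended to row 1. P = [[1, 2, 3, 7], [5], [8]].
Insert 4: 4 bumps 7 from row 1; 7 appends to row 2. P = [[1, 2, 3, 4], [5, 7], [8]].
Insert 6: appended to row 1. P = [[1, 2, 3, 4, 6], [5, 7], [8]].

So P = [[1, 2, 3, 4, 6], [5, 7], [8]], Q = [[1, 4, 5, 6, 8], [2, 7], [3]].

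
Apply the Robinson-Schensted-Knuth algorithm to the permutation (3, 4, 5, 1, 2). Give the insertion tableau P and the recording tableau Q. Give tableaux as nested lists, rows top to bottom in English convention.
Insert each entry of the permutation into P by Schensted row insertion, recording in Q the position of each new cell.

Insert 3: appended to row 1. P = [[3]].
Insert 4: appended to row 1. P = [[3, 4]].
Insert 5: appended to row 1. P = [[3, 4, 5]].
Insert 1: 1 bumps 3 from row 1; 3 starts row 2. P = [[1, 4, 5], [3]].
Insert 2: 2 bumps 4 from row 1; 4 appends to row 2. P = [[1, 2, 5], [3, 4]].

So P = [[1, 2, 5], [3, 4]], Q = [[1, 2, 3], [4, 5]].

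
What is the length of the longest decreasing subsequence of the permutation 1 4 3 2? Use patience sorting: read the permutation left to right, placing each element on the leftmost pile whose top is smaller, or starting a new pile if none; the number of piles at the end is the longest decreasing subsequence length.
3

1: new pile. tops = [1]
4: onto pile 1 (replacing 1). tops = [4]
3: new pile. tops = [4, 3]
2: new pile. tops = [4, 3, 2]

3 piles, so the longest decreasing subsequence has length 3.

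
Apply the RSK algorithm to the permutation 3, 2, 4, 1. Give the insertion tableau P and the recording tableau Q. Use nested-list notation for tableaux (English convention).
P = [[1, 4], [2], [3]], Q = [[1, 3], [2], [4]]

Insert each entry of the permutation into P by Schensted row insertion, recording in Q the position of each new cell.

Insert 3: appended to row 1. P = [[3]].
Insert 2: 2 bumps 3 from row 1; 3 starts row 2. P = [[2], [3]].
Insert 4: appended to row 1. P = [[2, 4], [3]].
Insert 1: 1 bumps 2 from row 1; 2 bumps 3 from row 2; 3 starts row 3. P = [[1, 4], [2], [3]].

So P = [[1, 4], [2], [3]], Q = [[1, 3], [2], [4]].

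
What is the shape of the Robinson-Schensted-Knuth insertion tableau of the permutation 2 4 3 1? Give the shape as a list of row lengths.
[2, 1, 1]

Row-insert each entry into an empty tableau.

After inserting 2: P = [[2]].
After inserting 4: P = [[2, 4]].
After inserting 3: P = [[2, 3], [4]].
After inserting 1: P = [[1, 3], [2], [4]].

The final insertion tableau P = [[1, 3], [2], [4]] has shape [2, 1, 1].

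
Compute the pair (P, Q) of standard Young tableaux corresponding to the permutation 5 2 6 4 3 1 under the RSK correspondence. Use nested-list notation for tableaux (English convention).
P = [[1, 3], [2, 6], [4], [5]], Q = [[1, 3], [2, 4], [5], [6]]

Insert each entry of the permutation into P by Schensted row insertion, recording in Q the position of each new cell.

Insert 5: appended to row 1. P = [[5]].
Insert 2: 2 bumps 5 from row 1; 5 starts row 2. P = [[2], [5]].
Insert 6: appended to row 1. P = [[2, 6], [5]].
Insert 4: 4 bumps 6 from row 1; 6 appends to row 2. P = [[2, 4], [5, 6]].
Insert 3: 3 bumps 4 from row 1; 4 bumps 5 from row 2; 5 starts row 3. P = [[2, 3], [4, 6], [5]].
Insert 1: 1 bumps 2 from row 1; 2 bumps 4 from row 2; 4 bumps 5 from row 3; 5 starts row 4. P = [[1, 3], [2, 6], [4], [5]].

So P = [[1, 3], [2, 6], [4], [5]], Q = [[1, 3], [2, 4], [5], [6]].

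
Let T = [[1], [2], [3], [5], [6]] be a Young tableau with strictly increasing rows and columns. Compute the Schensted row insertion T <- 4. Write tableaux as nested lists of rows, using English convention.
[[1, 4], [2], [3], [5], [6]]

4 is larger than every entry of row 1, so it is appended to row 1. The new tableau is [[1, 4], [2], [3], [5], [6]].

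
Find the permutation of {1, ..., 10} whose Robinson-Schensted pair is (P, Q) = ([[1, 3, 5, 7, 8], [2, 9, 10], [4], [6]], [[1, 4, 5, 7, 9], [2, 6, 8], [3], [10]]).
Reverse the RSK construction: for i from n down to 1, find the cell of Q containing i, remove the entry at that cell from P, and reverse-bump it up through P; the value ejected from row 1 is w(i).

Step i=10: Q has 10 at row 4, column 1; remove 6 from row 4 of P and reverse-bump: 6 enters row 3 and ejects 4; 4 enters row 2 and ejects 2; 2 enters row 1 and ejects 1. So w(10) = 1. P is now [[2, 3, 5, 7, 8], [4, 9, 10], [6]].
Step i=9: Q has 9 at row 1, column 5; remove that cell from P, ejecting 8. So w(9) = 8. P is now [[2, 3, 5, 7], [4, 9, 10], [6]].
Step i=8: Q has 8 at row 2, column 3; remove 10 from row 2 of P and reverse-bump: 10 enters row 1 and ejects 7. So w(8) = 7. P is now [[2, 3, 5, 10], [4, 9], [6]].
Step i=7: Q has 7 at row 1, column 4; remove that cell from P, ejecting 10. So w(7) = 10. P is now [[2, 3, 5], [4, 9], [6]].
Step i=6: Q has 6 at row 2, column 2; remove 9 from row 2 of P and reverse-bump: 9 enters row 1 and ejects 5. So w(6) = 5. P is now [[2, 3, 9], [4], [6]].
Step i=5: Q has 5 at row 1, column 3; remove that cell from P, ejecting 9. So w(5) = 9. P is now [[2, 3], [4], [6]].
Step i=4: Q has 4 at row 1, column 2; remove that cell from P, ejecting 3. So w(4) = 3. P is now [[2], [4], [6]].
Step i=3: Q has 3 at row 3, column 1; remove 6 from row 3 of P and reverse-bump: 6 enters row 2 and ejects 4; 4 enters row 1 and ejects 2. So w(3) = 2. P is now [[4], [6]].
Step i=2: Q has 2 at row 2, column 1; remove 6 from row 2 of P and reverse-bump: 6 enters row 1 and ejects 4. So w(2) = 4. P is now [[6]].
Step i=1: Q has 1 at row 1, column 1; remove that cell from P, ejecting 6. So w(1) = 6. P is now [].

So w = 6 4 2 3 9 5 10 7 8 1.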